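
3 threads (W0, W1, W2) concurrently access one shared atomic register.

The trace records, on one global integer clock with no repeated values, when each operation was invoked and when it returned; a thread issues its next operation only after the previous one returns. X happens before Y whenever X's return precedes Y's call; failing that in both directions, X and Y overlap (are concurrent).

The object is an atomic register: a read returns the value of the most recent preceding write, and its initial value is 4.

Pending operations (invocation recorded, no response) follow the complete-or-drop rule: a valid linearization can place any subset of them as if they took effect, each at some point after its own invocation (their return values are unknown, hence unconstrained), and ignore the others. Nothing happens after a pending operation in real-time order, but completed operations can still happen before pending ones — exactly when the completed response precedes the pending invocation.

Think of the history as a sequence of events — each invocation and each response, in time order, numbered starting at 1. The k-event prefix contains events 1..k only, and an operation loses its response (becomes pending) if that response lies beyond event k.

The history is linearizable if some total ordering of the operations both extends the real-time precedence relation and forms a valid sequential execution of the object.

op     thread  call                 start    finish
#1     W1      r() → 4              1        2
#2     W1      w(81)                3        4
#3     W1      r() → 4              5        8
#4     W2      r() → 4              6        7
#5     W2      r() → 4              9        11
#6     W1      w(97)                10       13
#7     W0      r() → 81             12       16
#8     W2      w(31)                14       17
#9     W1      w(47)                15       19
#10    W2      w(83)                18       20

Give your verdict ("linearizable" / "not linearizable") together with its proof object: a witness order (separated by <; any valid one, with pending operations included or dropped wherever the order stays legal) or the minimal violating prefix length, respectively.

events 1..6 are fine; event 7 — the response of #4 at time 7 — makes the prefix non-linearizable
a single order respects real time; the 3 completed atomic register operations fail replay along it
every completion of the 1 pending operation (#3) was checked; none linearizes
take #1, #2, #4 (pending dropped): step 3 already fails, because #4 r() → 4 cannot occur there

not linearizable — minimal violating prefix: 7 events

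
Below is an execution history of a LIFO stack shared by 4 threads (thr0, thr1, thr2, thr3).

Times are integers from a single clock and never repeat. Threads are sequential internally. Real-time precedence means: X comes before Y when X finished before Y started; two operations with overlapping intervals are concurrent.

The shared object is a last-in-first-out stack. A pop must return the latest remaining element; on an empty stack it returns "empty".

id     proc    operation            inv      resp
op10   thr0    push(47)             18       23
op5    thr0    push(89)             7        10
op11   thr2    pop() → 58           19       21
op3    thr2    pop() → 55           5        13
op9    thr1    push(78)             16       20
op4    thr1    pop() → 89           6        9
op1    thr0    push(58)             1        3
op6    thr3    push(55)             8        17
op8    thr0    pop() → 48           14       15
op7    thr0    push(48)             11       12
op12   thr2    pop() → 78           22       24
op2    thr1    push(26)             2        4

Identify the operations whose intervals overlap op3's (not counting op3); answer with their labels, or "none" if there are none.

op3 spans [5,13]; an op avoiding the whole window 5..13 is ordered, any other is concurrent
op1 [1,3]: before
op2 [2,4]: before
op4 [6,9]: concurrent
op5 [7,10]: concurrent
op6 [8,17]: concurrent
op7 [11,12]: concurrent
op8 [14,15]: after
op9 [16,20]: after
op10 [18,23]: after
op11 [19,21]: after
op12 [22,24]: after

op4, op5, op6, op7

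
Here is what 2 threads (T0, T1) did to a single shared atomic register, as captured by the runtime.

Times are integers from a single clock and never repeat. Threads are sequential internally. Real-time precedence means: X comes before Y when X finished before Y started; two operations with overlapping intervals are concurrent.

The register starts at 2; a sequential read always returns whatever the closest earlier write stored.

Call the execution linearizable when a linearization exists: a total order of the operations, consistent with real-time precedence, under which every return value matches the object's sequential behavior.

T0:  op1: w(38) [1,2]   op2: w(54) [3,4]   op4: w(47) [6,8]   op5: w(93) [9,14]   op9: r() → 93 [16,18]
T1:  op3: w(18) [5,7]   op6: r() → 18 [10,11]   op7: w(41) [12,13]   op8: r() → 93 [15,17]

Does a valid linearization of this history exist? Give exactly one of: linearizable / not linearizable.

linearizable

one valid linearization: op1, op2, op4, op3, op6, op7, op5, op8, op9
1. op1 w(38), leaving value 38
2. op2 w(54), leaving value 54
3. op4 w(47), leaving value 47
4. op3 w(18), leaving value 18
5. op6 r() → 18, leaving value 18
6. op7 w(41), leaving value 41
7. op5 w(93), leaving value 93
8. op8 r() → 93, leaving value 93
9. op9 r() → 93, leaving value 93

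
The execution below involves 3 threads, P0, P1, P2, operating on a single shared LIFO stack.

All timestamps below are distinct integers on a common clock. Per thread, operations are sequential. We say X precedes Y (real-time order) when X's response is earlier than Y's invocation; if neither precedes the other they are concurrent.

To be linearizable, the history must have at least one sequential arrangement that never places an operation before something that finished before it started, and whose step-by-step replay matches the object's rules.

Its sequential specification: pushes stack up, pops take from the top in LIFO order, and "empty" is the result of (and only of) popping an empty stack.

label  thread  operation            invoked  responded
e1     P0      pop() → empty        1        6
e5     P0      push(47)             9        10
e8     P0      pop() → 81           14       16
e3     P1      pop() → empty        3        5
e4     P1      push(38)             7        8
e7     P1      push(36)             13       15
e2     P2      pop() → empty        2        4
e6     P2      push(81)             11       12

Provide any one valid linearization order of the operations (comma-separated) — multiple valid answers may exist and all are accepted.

after step 1 (e1 pop() → empty): stack <>
after step 2 (e2 pop() → empty): stack <>
after step 3 (e3 pop() → empty): stack <>
after step 4 (e4 push(38)): stack <38>
after step 5 (e5 push(47)): stack <38,47>
after step 6 (e6 push(81)): stack <38,47,81>
after step 7 (e8 pop() → 81): stack <38,47>
after step 8 (e7 push(36)): stack <38,47,36>

e1, e2, e3, e4, e5, e6, e8, e7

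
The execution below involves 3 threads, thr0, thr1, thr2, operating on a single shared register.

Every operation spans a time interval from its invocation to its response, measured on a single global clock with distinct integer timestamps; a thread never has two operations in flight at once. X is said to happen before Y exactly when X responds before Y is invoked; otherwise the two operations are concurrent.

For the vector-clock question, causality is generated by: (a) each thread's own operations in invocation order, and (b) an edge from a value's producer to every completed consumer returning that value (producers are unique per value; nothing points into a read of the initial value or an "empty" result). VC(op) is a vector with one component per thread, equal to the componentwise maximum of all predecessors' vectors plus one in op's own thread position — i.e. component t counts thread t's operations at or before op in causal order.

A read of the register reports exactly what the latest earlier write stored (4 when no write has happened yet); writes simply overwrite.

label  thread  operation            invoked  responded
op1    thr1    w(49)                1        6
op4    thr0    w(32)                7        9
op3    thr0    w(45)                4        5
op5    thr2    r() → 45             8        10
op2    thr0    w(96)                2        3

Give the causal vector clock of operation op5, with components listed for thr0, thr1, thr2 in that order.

op1 (invocation 1): nothing precedes it; thr1's component alone gives (0, 1, 0)
op2 (invocation 2): nothing precedes it; thr0's component alone gives (1, 0, 0)
merge at op3 (invoked 4): VC(op2)=(1, 0, 0), own-thread bump on thr0 → (2, 0, 0)
merge at op5 (invoked 8): VC(op3)=(2, 0, 0), own-thread bump on thr2 → (2, 0, 1)
merge at op4 (invoked 7): VC(op3)=(2, 0, 0), own-thread bump on thr0 → (3, 0, 0)
target: VC(op5) = (2, 0, 1)

(2, 0, 1)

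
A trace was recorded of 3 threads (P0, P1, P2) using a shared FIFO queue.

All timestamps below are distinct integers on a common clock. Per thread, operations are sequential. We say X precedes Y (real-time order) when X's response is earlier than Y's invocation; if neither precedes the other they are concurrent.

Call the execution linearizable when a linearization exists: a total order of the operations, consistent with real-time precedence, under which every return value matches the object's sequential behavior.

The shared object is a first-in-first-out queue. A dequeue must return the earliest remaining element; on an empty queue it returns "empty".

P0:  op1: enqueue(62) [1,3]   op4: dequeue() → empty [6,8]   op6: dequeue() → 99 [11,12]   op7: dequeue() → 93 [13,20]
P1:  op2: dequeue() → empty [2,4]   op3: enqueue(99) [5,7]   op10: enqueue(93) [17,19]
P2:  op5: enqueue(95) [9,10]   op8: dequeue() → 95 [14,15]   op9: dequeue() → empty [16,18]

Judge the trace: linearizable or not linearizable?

cut after 7 events: linearizable; cut after 8 events (op4 responds, time 8): not linearizable
the 4 completed operations admit 4 real-time orders; each fails the FIFO queue replay
for example op1, op2, op3, op4 fails at step 2: op2 dequeue() → empty is not legal there
for example op1, op2, op4, op3 fails at step 2: op2 dequeue() → empty is not legal there

not linearizable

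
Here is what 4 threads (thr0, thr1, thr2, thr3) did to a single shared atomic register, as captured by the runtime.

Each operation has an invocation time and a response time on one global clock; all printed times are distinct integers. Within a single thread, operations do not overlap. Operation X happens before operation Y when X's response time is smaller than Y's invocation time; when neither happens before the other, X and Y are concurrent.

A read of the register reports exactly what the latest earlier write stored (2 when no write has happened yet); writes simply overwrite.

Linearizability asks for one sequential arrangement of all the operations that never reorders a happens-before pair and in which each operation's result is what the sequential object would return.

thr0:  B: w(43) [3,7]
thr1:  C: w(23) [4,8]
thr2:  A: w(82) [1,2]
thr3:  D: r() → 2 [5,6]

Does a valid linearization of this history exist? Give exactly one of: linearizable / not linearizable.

events 1..5 are fine; event 6 — the response of D at time 6 — makes the prefix non-linearizable
exactly one order of the 2 completed ops respects real time; the atomic register replay fails
including or dropping the 2 pending operations (B, C) in any combination fails
e.g. A, D (pending dropped): illegal at step 2, since D r() → 2 cannot apply there

not linearizable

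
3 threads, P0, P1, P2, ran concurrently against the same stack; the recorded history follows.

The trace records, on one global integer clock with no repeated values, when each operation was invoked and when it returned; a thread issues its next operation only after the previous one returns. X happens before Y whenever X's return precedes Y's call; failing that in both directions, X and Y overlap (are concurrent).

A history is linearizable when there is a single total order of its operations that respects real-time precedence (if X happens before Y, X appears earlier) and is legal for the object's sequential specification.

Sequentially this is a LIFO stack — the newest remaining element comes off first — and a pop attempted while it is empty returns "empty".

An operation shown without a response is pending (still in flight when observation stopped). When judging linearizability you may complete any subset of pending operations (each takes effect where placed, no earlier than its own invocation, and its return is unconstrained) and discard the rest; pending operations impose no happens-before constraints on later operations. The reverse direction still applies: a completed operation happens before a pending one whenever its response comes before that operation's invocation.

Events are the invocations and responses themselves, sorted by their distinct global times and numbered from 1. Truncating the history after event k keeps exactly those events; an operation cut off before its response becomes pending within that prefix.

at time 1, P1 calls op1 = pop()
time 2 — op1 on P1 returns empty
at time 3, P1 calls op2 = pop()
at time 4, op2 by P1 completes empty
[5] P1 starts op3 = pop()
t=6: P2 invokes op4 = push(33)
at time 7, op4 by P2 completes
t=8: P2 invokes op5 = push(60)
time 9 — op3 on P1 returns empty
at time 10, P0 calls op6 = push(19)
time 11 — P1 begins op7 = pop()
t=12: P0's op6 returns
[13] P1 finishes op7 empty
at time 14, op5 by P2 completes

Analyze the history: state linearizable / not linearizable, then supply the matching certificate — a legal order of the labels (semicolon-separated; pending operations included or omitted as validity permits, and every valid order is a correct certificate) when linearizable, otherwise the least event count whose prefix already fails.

through event 12 a valid linearization exists; event 13 (op7 responding at time 13) ends that
no legal order exists: 4 real-time-consistent candidates over 6 completed stack operations, all rejected
every completion of the 1 pending operation (op5) was checked; none linearizes
sample order op1, op2, op3, op4, op6, op7 (pending dropped) stalls at step 6 — op7 pop() → empty has no legal effect
sample order op1, op2, op3, op4, op7, op6 (pending dropped) stalls at step 5 — op7 pop() → empty has no legal effect

not linearizable — minimal violating prefix: 13 events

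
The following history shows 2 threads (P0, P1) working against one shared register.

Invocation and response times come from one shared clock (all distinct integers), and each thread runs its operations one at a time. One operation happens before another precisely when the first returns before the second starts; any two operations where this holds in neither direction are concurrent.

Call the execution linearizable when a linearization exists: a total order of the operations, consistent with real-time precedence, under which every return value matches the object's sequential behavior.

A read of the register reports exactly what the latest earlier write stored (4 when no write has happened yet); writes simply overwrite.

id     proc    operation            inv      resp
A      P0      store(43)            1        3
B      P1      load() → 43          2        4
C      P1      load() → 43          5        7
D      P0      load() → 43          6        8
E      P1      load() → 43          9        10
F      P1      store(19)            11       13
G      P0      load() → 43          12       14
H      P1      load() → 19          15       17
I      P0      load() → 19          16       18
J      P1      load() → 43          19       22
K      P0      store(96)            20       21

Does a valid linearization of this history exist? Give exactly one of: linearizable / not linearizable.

cut after 21 events: linearizable; cut after 22 events (J responds, time 22): not linearizable
11 completed operations, 32 real-time-consistent orders — every register replay fails
for example A, B, C, D, E, F, G, H, I, J, K fails at step 7: G load() → 43 is not legal there
for example A, B, C, D, E, F, G, H, I, K, J fails at step 7: G load() → 43 is not legal there

not linearizable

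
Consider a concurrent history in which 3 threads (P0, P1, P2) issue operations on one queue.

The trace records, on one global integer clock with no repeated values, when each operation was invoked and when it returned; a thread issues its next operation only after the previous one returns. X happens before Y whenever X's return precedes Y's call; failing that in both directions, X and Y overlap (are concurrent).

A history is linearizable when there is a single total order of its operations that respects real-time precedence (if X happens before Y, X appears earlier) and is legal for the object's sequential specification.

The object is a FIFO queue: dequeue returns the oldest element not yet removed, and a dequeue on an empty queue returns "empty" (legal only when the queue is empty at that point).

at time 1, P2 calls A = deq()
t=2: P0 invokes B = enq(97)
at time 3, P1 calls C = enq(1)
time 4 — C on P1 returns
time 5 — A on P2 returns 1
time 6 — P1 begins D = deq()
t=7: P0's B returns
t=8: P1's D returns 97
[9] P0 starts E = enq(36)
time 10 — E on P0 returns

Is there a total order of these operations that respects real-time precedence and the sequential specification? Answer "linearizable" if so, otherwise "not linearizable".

linearizable

witness order: C, A, B, D, E
after step 1 (C enq(1)): queue <1>
after step 2 (A deq() → 1): queue <>
after step 3 (B enq(97)): queue <97>
after step 4 (D deq() → 97): queue <>
after step 5 (E enq(36)): queue <36>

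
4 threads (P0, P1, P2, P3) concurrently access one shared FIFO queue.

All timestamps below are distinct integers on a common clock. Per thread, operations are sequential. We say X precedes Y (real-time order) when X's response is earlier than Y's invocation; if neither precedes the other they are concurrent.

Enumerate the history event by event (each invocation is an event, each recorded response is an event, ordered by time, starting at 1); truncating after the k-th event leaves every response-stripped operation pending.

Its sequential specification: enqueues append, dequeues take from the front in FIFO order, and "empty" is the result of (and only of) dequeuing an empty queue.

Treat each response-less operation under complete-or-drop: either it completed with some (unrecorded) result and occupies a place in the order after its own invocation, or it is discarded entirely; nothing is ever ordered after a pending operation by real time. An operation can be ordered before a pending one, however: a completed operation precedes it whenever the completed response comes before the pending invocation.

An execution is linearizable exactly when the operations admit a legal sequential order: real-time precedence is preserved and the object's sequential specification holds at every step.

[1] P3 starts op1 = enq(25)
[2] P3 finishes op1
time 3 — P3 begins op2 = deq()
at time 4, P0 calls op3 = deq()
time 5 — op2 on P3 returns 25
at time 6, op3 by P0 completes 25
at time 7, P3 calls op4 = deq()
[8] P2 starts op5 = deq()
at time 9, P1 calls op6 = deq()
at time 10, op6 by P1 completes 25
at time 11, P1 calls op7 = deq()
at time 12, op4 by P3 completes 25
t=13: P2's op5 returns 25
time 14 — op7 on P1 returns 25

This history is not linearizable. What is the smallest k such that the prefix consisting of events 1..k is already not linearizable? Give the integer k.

a valid linearization of events 1..5 exists, for instance op1, op2:
after step 1 (op1 enq(25)): queue <25>
after step 2 (op2 deq() → 25): queue <>
include event 6 — op3 responding at 6 — and every candidate order breaks
take op1, op2, op3: step 3 already fails, because op3 deq() → 25 cannot occur there
take op1, op3, op2: step 3 already fails, because op2 deq() → 25 cannot occur there

6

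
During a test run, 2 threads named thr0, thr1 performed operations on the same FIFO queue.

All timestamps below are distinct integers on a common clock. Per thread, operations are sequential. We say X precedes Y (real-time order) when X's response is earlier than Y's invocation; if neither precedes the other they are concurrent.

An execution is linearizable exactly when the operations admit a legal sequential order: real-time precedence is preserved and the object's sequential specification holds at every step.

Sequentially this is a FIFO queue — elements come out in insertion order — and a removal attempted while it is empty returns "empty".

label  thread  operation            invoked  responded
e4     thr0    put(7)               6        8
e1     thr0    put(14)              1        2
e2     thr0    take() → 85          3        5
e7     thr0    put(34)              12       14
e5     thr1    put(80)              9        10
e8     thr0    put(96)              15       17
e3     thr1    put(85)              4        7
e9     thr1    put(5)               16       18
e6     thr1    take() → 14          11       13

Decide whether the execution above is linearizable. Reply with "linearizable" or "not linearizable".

not linearizable

cut after 4 events: linearizable; cut after 5 events (e2 responds, time 5): not linearizable
exhaustive check: the 2 completed FIFO queue ops admit one real-time order; illegal
include/drop combinations of the 1 pending operation (e3) were all tried; none helps
e.g. e1, e2 (pending dropped): illegal at step 2, since e2 take() → 85 cannot apply there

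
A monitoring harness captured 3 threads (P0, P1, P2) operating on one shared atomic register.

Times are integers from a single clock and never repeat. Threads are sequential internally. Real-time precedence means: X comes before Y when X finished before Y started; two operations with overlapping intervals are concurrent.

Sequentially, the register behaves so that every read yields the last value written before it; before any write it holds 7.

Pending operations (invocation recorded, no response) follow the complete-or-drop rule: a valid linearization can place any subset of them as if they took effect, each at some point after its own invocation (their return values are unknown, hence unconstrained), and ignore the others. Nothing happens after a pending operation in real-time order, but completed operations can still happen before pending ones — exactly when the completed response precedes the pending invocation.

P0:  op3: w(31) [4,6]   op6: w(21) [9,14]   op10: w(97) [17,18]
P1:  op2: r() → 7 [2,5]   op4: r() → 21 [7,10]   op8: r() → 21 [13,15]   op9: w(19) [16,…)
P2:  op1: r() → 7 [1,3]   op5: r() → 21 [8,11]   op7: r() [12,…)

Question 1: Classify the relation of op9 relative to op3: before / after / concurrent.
Answer: after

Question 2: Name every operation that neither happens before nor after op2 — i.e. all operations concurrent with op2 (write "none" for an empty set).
Answer: op1, op3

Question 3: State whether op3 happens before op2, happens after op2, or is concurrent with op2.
Answer: concurrent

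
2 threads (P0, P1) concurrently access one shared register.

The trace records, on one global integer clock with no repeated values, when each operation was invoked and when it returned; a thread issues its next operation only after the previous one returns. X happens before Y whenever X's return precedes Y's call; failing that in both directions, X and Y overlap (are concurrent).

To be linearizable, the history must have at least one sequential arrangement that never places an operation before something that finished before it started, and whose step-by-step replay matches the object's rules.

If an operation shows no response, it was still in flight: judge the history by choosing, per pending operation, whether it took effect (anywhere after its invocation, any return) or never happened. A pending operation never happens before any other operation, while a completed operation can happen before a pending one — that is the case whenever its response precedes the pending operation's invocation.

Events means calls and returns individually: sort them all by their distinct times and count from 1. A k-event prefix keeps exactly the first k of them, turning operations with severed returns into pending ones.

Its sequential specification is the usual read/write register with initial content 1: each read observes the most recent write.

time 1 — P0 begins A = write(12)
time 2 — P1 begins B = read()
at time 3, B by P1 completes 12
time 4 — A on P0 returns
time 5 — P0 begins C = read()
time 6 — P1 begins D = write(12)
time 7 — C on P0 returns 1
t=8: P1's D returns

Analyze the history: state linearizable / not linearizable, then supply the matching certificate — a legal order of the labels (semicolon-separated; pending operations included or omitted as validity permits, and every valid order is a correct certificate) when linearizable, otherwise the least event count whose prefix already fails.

events 1..6 are fine; event 7 — the response of C at time 7 — makes the prefix non-linearizable
real-time-consistent orders of the 3 completed operations: 2 — all fail the register replay
every completion of the 1 pending operation (D) was checked; none linearizes
sample order A, B, C (pending dropped) stalls at step 3 — C read() → 1 has no legal effect
sample order B, A, C (pending dropped) stalls at step 1 — B read() → 12 has no legal effect

not linearizable — minimal violating prefix: 7 events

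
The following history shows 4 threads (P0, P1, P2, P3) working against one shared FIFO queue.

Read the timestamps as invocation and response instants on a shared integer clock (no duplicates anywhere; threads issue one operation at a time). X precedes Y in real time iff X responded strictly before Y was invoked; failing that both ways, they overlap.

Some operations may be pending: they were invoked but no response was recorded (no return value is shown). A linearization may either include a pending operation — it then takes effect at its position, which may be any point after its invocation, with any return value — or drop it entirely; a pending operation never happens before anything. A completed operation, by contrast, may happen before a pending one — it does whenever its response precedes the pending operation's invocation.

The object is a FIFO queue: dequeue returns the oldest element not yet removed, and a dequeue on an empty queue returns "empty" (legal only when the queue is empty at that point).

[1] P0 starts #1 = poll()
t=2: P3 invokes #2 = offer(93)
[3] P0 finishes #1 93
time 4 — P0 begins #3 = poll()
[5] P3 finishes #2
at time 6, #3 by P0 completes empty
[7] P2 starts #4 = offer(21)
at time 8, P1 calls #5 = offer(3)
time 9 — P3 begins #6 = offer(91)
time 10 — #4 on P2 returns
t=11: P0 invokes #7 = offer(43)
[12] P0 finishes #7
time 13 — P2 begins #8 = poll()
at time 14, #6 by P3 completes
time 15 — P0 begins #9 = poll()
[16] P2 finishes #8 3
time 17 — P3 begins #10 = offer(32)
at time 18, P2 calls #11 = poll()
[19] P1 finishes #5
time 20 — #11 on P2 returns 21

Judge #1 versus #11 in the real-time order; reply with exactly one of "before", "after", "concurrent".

#1 spans [1,3], #11 spans [18,20]
resp(#1)=3 < inv(#11)=18

before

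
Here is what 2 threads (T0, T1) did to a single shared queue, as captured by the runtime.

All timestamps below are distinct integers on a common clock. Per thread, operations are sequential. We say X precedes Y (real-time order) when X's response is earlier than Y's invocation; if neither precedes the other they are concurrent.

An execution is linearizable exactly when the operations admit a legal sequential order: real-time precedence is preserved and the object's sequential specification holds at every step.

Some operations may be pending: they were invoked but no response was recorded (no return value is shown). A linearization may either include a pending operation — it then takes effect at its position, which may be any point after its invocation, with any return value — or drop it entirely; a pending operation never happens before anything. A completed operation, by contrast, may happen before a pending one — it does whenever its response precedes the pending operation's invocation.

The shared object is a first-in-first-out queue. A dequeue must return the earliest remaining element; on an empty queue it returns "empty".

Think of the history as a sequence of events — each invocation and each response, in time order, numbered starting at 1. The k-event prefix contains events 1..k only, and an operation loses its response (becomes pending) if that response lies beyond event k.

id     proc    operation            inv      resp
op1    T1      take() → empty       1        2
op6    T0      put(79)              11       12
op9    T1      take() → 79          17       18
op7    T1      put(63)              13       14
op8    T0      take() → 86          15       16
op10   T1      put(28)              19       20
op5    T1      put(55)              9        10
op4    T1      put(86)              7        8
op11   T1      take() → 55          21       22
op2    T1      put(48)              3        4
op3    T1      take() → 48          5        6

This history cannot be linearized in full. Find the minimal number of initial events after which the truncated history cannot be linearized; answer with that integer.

18

one valid order for events 1..17 is op1, op2, op3, op4, op5, op6, op7, op8:
step 1: op1 take() → empty — queue <>
step 2: op2 put(48) — queue <48>
step 3: op3 take() → 48 — queue <>
step 4: op4 put(86) — queue <86>
step 5: op5 put(55) — queue <86,55>
step 6: op6 put(79) — queue <86,55,79>
step 7: op7 put(63) — queue <86,55,79,63>
step 8: op8 take() → 86 — queue <55,79,63>
adding event 18 (op9 responds at 18) leaves no legal real-time order
take op1, op2, op3, op4, op5, op6, op7, op8, op9: step 9 already fails, because op9 take() → 79 cannot occur there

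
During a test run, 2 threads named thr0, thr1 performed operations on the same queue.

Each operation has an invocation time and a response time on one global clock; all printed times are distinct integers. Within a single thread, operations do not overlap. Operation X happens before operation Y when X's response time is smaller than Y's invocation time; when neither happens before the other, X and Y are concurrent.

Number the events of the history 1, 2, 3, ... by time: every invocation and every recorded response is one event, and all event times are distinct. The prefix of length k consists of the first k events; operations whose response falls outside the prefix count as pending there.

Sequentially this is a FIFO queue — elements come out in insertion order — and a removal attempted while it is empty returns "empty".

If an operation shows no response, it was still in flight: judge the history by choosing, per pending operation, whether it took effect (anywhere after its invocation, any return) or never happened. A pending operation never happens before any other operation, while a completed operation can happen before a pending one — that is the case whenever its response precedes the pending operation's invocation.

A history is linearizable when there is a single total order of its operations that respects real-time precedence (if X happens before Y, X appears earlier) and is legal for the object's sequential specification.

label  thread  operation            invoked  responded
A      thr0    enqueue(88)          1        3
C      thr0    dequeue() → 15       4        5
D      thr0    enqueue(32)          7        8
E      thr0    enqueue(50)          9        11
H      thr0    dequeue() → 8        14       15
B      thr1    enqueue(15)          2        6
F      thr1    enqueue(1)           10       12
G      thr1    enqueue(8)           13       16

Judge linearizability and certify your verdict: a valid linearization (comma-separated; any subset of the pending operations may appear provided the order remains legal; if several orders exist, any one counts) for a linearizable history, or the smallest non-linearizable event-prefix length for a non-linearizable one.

not linearizable — minimal violating prefix: 15 events

cut after 14 events: linearizable; cut after 15 events (H responds, time 15): not linearizable
all 6 real-time-respecting orders fail — 7 completed queue operations, no legal replay
including or dropping the 1 pending operation (G) in any combination fails
take A, B, C, D, E, F, H (pending dropped): step 3 already fails, because C dequeue() → 15 cannot occur there
take A, B, C, D, F, E, H (pending dropped): step 3 already fails, because C dequeue() → 15 cannot occur there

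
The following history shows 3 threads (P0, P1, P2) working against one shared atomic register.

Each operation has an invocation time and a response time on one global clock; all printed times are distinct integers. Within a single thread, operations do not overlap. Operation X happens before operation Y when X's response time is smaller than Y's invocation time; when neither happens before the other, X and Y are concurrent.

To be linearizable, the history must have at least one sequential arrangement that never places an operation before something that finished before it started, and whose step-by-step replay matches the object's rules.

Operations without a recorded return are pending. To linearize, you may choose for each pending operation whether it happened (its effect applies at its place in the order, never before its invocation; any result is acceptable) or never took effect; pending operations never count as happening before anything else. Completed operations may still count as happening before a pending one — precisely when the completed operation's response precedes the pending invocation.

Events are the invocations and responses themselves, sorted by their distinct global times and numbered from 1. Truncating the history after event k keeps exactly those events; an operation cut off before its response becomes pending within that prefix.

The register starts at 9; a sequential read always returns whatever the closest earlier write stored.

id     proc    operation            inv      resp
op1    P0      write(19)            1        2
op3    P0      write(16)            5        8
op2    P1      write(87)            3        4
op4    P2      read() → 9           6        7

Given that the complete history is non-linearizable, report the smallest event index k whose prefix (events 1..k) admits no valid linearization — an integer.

events 1..6 are linearizable; a witness order is op1, op2:
1. op1 write(19), leaving value 19
2. op2 write(87), leaving value 87
event 7 — op4's response, time 7 — after it, nothing linearizes
no escape via the 1 pending operation (op3): every completion choice fails
take op1, op2, op4 (pending dropped): step 3 already fails, because op4 read() → 9 cannot occur there

7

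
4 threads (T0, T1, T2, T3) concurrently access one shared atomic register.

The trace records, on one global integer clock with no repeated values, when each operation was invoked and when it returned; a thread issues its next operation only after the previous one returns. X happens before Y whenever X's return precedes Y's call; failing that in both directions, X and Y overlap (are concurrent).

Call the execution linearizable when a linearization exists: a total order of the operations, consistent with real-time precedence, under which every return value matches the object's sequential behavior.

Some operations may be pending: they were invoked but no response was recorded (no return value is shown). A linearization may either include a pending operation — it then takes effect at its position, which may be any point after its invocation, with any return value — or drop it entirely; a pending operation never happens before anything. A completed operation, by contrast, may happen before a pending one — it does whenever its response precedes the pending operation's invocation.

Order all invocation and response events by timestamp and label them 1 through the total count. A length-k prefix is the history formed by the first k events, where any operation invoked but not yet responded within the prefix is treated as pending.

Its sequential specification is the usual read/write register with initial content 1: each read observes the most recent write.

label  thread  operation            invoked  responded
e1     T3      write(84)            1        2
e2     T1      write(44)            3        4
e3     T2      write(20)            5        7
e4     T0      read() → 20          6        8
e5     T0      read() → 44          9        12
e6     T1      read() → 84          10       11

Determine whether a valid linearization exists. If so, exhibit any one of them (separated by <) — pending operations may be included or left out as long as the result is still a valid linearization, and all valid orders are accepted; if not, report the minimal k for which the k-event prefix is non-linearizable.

already the first 11 events (up to e6's response at time 11) admit no linearization; the first 10 still do
real-time-consistent orders of the 5 completed operations: 2 — all fail the atomic register replay
including or dropping the 1 pending operation (e5) in any combination fails
take e1, e2, e3, e4, e6 (pending dropped): step 5 already fails, because e6 read() → 84 cannot occur there
take e1, e2, e4, e3, e6 (pending dropped): step 3 already fails, because e4 read() → 20 cannot occur there

not linearizable — minimal violating prefix: 11 events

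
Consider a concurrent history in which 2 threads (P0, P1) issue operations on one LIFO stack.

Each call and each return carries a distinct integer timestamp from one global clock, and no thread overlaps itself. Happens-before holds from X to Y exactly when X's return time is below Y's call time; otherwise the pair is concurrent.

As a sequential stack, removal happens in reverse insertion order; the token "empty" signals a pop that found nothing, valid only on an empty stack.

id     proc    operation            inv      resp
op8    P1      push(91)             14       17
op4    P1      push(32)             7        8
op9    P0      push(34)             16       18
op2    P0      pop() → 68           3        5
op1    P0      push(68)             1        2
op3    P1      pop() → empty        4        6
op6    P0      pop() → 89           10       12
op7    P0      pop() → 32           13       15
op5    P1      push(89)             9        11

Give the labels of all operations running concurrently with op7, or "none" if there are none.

concurrent with op7 ([13,15]): every op whose interval crosses 13..15
op1 [1,2]: before
op2 [3,5]: before
op3 [4,6]: before
op4 [7,8]: before
op5 [9,11]: before
op6 [10,12]: before
op8 [14,17]: concurrent
op9 [16,18]: after

op8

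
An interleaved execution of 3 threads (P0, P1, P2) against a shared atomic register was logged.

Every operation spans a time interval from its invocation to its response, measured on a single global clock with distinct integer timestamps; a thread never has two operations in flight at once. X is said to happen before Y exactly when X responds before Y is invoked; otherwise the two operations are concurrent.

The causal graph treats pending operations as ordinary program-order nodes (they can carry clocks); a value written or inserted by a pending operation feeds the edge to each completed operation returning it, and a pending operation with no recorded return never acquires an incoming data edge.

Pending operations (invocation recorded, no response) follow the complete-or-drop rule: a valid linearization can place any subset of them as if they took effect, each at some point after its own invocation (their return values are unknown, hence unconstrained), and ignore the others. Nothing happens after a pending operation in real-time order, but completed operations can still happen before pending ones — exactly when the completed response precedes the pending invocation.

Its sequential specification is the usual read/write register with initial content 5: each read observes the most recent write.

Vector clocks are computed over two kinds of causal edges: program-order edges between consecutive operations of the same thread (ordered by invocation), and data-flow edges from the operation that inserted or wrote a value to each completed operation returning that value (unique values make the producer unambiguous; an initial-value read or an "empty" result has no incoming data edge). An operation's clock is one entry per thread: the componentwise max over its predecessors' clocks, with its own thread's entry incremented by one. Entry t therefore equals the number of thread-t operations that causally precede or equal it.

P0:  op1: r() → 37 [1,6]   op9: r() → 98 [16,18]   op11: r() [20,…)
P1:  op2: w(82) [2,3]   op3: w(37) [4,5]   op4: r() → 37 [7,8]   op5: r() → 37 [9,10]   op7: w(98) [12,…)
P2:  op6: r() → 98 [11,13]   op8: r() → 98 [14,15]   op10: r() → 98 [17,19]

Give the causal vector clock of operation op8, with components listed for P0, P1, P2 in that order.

(0, 5, 2)

root op op2, invoked 2: fresh clock plus P1's own tick → (0, 1, 0)
invoked at 4, op3 merges VC(op2)=(0, 1, 0) and bumps P1's slot → (0, 2, 0)
invoked at 7, op4 merges VC(op3)=(0, 2, 0) and bumps P1's slot → (0, 3, 0)
invoked at 1, op1 merges VC(op3)=(0, 2, 0) and bumps P0's slot → (1, 2, 0)
invoked at 9, op5 merges VC(op3)=(0, 2, 0), VC(op4)=(0, 3, 0) and bumps P1's slot → (0, 4, 0)
invoked at 12, op7 merges VC(op5)=(0, 4, 0) and bumps P1's slot → (0, 5, 0)
invoked at 11, op6 merges VC(op7)=(0, 5, 0) and bumps P2's slot → (0, 5, 1)
invoked at 14, op8 merges VC(op6)=(0, 5, 1), VC(op7)=(0, 5, 0) and bumps P2's slot → (0, 5, 2)
invoked at 16, op9 merges VC(op1)=(1, 2, 0), VC(op7)=(0, 5, 0) and bumps P0's slot → (2, 5, 0)
invoked at 17, op10 merges VC(op7)=(0, 5, 0), VC(op8)=(0, 5, 2) and bumps P2's slot → (0, 5, 3)
invoked at 20, op11 merges VC(op9)=(2, 5, 0) and bumps P0's slot → (3, 5, 0)
target: VC(op8) = (0, 5, 2)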